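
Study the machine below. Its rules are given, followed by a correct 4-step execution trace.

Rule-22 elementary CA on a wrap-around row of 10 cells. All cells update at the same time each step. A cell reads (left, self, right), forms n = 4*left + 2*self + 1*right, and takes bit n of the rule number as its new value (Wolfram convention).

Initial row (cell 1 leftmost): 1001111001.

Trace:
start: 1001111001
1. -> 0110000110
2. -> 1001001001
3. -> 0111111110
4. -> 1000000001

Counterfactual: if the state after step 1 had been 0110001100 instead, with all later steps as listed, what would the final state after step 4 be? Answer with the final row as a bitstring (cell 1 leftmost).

0000000000

state after step 1 := 0110001100
2. -> 1001010010
3. -> 1111011110
4. -> 0000000000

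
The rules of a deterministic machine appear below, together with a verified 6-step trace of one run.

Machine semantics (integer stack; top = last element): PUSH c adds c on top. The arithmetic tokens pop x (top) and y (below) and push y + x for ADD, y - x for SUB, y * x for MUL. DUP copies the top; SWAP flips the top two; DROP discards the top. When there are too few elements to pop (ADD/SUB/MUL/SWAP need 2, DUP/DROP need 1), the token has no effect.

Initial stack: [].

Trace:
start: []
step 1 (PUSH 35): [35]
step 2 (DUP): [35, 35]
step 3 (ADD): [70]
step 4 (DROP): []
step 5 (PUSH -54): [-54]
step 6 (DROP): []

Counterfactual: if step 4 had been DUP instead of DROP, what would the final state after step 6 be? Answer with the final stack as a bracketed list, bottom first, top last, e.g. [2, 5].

[70, 70]

(re-executing from step 4 with the substitution; state before step 4: [70])
step 4 (DUP): [70, 70]
step 5 (PUSH -54): [70, 70, -54]
step 6 (DROP): [70, 70]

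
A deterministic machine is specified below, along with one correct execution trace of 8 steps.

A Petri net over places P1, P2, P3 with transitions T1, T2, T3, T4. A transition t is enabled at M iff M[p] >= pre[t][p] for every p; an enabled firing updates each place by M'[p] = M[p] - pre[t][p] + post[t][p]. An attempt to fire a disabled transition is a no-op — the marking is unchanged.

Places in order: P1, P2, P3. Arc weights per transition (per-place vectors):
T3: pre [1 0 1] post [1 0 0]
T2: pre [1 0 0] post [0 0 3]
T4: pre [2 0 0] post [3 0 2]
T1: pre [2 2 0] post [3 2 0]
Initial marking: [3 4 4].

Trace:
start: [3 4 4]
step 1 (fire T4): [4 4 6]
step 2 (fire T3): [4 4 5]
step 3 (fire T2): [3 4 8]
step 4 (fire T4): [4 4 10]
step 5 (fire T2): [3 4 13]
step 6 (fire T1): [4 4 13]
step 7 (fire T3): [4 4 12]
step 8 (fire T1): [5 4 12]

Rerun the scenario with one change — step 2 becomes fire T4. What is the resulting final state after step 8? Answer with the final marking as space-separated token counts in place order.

(re-executing from step 2 with the substitution; state before step 2: [4 4 6])
step 2 (fire T4): [5 4 8]
step 3 (fire T2): [4 4 11]
step 4 (fire T4): [5 4 13]
step 5 (fire T2): [4 4 16]
step 6 (fire T1): [5 4 16]
step 7 (fire T3): [5 4 15]
step 8 (fire T1): [6 4 15]

6 4 15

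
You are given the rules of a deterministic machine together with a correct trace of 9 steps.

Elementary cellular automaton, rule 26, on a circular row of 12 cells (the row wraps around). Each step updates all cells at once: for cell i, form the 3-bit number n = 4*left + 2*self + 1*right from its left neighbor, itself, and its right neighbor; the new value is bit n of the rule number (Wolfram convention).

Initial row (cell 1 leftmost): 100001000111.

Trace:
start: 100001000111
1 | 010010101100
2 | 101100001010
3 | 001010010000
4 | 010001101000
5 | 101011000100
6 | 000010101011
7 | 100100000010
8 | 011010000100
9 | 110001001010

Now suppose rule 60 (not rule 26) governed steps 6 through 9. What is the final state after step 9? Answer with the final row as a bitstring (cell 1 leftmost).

(re-executing steps 6..9 under rule 60; state before step 6: 101011000100)
6 | 111110100110
7 | 100001110101
8 | 010001001111
9 | 111001101000

111001101000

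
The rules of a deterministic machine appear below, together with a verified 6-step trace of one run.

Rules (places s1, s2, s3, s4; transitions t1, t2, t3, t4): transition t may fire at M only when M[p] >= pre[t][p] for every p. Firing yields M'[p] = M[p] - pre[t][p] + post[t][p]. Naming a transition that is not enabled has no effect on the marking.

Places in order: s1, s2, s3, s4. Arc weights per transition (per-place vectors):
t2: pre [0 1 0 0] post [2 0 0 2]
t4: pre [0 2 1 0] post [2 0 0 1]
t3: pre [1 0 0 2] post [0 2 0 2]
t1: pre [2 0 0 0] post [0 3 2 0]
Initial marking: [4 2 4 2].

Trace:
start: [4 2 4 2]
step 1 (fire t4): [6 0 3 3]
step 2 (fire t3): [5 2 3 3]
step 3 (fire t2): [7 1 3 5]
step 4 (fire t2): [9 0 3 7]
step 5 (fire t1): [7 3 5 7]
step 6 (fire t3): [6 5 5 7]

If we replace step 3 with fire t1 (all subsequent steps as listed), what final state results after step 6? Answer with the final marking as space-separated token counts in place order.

(re-executing from step 3 with the substitution; state before step 3: [5 2 3 3])
step 3 (fire t1): [3 5 5 3]
step 4 (fire t2): [5 4 5 5]
step 5 (fire t1): [3 7 7 5]
step 6 (fire t3): [2 9 7 5]

2 9 7 5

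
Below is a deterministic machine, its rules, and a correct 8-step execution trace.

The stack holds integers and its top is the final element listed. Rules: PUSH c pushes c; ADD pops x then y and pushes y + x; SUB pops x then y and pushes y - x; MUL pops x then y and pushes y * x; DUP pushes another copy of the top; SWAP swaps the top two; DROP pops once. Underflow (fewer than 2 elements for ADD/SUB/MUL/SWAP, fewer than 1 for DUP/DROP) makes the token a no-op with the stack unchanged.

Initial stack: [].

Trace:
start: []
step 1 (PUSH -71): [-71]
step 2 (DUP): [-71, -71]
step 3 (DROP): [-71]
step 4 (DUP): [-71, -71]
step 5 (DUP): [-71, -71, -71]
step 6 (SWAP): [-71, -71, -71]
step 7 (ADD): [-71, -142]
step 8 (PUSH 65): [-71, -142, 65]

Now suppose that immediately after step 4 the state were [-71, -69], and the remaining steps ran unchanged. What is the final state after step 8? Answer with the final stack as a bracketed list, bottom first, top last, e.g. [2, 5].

state after step 4 := [-71, -69]
step 5 (DUP): [-71, -69, -69]
step 6 (SWAP): [-71, -69, -69]
step 7 (ADD): [-71, -138]
step 8 (PUSH 65): [-71, -138, 65]

[-71, -138, 65]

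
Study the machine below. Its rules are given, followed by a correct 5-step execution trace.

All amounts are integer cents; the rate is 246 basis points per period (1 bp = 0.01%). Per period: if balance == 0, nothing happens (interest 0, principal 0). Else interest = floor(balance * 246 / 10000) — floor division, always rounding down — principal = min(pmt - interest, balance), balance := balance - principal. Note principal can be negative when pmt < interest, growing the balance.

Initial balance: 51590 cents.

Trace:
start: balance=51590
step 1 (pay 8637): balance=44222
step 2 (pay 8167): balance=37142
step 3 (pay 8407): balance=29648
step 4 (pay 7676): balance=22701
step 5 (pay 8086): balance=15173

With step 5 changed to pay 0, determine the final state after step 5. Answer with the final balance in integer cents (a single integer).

23259

(re-executing from step 5 with the substitution; state before step 5: balance=22701)
step 5 (pay 0): balance=23259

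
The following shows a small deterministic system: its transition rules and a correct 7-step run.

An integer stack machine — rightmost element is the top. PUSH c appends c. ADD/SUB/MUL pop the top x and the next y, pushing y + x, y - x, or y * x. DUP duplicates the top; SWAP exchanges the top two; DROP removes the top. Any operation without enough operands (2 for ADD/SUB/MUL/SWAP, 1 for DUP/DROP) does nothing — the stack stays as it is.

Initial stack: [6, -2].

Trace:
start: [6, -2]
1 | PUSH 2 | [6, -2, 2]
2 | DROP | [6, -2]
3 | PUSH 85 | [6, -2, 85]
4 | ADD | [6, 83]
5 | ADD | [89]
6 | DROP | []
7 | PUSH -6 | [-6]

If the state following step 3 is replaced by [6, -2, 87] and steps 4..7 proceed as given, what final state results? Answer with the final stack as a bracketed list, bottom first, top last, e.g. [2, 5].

[-6]

state after step 3 := [6, -2, 87]
4 | ADD | [6, 85]
5 | ADD | [91]
6 | DROP | []
7 | PUSH -6 | [-6]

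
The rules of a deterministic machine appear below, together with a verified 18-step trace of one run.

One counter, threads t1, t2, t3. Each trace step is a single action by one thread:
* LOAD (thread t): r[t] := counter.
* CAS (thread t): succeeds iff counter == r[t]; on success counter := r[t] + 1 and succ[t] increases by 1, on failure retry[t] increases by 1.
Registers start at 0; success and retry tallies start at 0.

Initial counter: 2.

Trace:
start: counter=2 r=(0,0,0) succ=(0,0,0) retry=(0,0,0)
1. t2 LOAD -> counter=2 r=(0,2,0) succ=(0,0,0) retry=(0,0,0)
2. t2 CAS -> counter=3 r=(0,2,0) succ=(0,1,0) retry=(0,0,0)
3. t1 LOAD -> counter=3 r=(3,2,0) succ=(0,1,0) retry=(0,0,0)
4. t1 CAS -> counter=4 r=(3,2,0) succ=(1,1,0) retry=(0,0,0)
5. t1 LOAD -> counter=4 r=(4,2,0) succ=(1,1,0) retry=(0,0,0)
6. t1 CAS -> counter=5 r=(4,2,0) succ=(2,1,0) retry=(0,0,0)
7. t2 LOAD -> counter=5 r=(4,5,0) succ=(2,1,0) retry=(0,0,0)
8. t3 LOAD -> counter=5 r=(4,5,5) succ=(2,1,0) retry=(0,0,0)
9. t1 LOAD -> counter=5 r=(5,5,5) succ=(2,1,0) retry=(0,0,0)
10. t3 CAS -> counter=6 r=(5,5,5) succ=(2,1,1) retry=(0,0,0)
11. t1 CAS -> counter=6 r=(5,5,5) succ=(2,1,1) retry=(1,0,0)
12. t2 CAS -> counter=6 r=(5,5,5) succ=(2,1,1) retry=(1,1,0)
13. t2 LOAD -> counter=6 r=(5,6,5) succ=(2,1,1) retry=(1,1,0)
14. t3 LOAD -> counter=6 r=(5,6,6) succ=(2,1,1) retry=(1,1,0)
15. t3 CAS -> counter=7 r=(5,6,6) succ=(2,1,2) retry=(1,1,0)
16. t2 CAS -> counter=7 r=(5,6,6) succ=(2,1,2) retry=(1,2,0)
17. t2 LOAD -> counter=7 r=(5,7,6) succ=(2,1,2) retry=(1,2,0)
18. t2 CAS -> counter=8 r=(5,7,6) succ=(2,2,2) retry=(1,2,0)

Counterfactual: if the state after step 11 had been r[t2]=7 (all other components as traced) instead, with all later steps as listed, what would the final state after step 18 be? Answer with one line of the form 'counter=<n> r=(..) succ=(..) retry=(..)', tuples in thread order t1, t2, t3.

state after step 11 := counter=6 r=(5,7,5) succ=(2,1,1) retry=(1,0,0)
12. t2 CAS -> counter=6 r=(5,7,5) succ=(2,1,1) retry=(1,1,0)
13. t2 LOAD -> counter=6 r=(5,6,5) succ=(2,1,1) retry=(1,1,0)
14. t3 LOAD -> counter=6 r=(5,6,6) succ=(2,1,1) retry=(1,1,0)
15. t3 CAS -> counter=7 r=(5,6,6) succ=(2,1,2) retry=(1,1,0)
16. t2 CAS -> counter=7 r=(5,6,6) succ=(2,1,2) retry=(1,2,0)
17. t2 LOAD -> counter=7 r=(5,7,6) succ=(2,1,2) retry=(1,2,0)
18. t2 CAS -> counter=8 r=(5,7,6) succ=(2,2,2) retry=(1,2,0)

counter=8 r=(5,7,6) succ=(2,2,2) retry=(1,2,0)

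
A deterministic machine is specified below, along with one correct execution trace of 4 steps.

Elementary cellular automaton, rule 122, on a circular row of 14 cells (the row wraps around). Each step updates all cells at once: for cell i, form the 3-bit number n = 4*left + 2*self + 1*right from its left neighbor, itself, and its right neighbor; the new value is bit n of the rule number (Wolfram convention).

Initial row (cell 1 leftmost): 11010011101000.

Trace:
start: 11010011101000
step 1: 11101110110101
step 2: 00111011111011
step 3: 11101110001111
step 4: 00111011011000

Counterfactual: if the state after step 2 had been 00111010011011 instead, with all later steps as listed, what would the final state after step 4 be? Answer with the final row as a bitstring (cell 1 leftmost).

00111111000000

state after step 2 := 00111010011011
step 3: 11101101111111
step 4: 00111111000000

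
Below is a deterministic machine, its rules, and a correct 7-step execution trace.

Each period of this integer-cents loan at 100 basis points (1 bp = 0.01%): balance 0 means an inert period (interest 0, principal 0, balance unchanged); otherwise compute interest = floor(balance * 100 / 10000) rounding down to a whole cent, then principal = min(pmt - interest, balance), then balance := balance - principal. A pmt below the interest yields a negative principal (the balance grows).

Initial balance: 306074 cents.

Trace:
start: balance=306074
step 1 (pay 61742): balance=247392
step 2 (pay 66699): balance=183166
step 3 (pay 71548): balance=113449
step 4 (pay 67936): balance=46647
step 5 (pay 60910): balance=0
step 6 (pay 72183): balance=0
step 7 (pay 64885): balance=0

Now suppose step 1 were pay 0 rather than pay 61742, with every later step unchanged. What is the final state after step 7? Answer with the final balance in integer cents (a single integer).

0

(re-executing from step 1 with the substitution; state before step 1: balance=306074)
step 1 (pay 0): balance=309134
step 2 (pay 66699): balance=245526
step 3 (pay 71548): balance=176433
step 4 (pay 67936): balance=110261
step 5 (pay 60910): balance=50453
step 6 (pay 72183): balance=0
step 7 (pay 64885): balance=0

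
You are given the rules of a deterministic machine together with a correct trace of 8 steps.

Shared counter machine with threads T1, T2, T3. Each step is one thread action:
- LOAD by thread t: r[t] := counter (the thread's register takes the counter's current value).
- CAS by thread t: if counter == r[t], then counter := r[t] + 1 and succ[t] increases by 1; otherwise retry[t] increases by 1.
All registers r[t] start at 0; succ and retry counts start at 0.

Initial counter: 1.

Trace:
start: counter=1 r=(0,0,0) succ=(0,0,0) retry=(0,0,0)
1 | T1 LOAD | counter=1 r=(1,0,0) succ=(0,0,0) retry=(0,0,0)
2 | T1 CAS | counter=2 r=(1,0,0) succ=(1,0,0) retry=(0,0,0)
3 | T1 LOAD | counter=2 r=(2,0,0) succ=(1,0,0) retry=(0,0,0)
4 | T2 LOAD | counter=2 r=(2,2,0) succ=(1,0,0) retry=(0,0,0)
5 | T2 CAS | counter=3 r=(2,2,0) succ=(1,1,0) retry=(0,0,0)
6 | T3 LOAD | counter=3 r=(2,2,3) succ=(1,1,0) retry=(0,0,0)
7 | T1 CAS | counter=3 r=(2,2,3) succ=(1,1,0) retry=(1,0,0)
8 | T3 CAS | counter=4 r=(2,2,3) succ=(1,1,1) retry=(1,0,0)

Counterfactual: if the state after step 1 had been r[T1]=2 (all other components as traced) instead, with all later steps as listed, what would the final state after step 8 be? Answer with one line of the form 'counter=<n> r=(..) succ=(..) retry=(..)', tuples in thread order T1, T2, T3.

state after step 1 := counter=1 r=(2,0,0) succ=(0,0,0) retry=(0,0,0)
2 | T1 CAS | counter=1 r=(2,0,0) succ=(0,0,0) retry=(1,0,0)
3 | T1 LOAD | counter=1 r=(1,0,0) succ=(0,0,0) retry=(1,0,0)
4 | T2 LOAD | counter=1 r=(1,1,0) succ=(0,0,0) retry=(1,0,0)
5 | T2 CAS | counter=2 r=(1,1,0) succ=(0,1,0) retry=(1,0,0)
6 | T3 LOAD | counter=2 r=(1,1,2) succ=(0,1,0) retry=(1,0,0)
7 | T1 CAS | counter=2 r=(1,1,2) succ=(0,1,0) retry=(2,0,0)
8 | T3 CAS | counter=3 r=(1,1,2) succ=(0,1,1) retry=(2,0,0)

counter=3 r=(1,1,2) succ=(0,1,1) retry=(2,0,0)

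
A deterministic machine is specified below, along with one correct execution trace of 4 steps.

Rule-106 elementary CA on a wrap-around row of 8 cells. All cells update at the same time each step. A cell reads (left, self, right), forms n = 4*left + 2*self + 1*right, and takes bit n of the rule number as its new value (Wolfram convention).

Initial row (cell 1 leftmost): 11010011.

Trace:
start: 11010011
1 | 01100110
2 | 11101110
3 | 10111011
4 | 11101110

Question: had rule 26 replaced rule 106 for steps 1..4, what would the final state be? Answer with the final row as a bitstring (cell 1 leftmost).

(re-executing steps 1..4 under rule 26; state before step 1: 11010011)
1 | 00001110
2 | 00011001
3 | 10110110
4 | 00100100

00100100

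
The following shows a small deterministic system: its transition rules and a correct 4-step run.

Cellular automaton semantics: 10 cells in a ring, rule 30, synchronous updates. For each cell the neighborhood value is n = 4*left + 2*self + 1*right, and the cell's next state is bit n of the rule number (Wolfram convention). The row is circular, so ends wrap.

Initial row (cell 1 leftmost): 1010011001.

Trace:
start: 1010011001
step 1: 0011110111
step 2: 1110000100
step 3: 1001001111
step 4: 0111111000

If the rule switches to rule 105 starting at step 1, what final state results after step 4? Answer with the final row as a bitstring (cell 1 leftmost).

(re-executing steps 1..4 under rule 105; state before step 1: 1010011001)
step 1: 1100011001
step 2: 0101011001
step 3: 1010111000
step 4: 0101101010

0101101010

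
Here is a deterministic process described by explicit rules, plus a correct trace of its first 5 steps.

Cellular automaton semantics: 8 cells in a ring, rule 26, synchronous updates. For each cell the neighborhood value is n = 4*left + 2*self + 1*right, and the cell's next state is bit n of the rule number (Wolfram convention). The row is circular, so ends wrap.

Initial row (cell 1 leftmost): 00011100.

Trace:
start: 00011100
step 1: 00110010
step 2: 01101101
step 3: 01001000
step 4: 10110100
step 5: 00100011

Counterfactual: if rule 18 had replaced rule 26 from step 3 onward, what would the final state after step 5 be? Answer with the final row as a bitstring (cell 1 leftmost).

00000000

(re-executing steps 3..5 under rule 18; state before step 3: 01101101)
step 3: 00000000
step 4: 00000000
step 5: 00000000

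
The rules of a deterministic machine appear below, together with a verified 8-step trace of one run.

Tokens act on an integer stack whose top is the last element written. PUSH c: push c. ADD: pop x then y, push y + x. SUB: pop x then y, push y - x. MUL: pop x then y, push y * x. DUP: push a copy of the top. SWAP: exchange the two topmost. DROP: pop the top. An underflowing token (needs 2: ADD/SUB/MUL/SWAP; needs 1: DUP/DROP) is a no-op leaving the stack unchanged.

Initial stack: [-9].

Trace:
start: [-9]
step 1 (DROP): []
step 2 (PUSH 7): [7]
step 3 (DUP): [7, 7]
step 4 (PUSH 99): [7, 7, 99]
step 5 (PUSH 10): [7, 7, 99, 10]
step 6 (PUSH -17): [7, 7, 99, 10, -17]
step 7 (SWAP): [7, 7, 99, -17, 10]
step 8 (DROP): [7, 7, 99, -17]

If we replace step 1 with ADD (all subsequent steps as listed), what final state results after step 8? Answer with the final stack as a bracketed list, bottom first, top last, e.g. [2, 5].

[-9, 7, 7, 99, -17]

(re-executing from step 1 with the substitution; state before step 1: [-9])
step 1 (ADD): [-9]
step 2 (PUSH 7): [-9, 7]
step 3 (DUP): [-9, 7, 7]
step 4 (PUSH 99): [-9, 7, 7, 99]
step 5 (PUSH 10): [-9, 7, 7, 99, 10]
step 6 (PUSH -17): [-9, 7, 7, 99, 10, -17]
step 7 (SWAP): [-9, 7, 7, 99, -17, 10]
step 8 (DROP): [-9, 7, 7, 99, -17]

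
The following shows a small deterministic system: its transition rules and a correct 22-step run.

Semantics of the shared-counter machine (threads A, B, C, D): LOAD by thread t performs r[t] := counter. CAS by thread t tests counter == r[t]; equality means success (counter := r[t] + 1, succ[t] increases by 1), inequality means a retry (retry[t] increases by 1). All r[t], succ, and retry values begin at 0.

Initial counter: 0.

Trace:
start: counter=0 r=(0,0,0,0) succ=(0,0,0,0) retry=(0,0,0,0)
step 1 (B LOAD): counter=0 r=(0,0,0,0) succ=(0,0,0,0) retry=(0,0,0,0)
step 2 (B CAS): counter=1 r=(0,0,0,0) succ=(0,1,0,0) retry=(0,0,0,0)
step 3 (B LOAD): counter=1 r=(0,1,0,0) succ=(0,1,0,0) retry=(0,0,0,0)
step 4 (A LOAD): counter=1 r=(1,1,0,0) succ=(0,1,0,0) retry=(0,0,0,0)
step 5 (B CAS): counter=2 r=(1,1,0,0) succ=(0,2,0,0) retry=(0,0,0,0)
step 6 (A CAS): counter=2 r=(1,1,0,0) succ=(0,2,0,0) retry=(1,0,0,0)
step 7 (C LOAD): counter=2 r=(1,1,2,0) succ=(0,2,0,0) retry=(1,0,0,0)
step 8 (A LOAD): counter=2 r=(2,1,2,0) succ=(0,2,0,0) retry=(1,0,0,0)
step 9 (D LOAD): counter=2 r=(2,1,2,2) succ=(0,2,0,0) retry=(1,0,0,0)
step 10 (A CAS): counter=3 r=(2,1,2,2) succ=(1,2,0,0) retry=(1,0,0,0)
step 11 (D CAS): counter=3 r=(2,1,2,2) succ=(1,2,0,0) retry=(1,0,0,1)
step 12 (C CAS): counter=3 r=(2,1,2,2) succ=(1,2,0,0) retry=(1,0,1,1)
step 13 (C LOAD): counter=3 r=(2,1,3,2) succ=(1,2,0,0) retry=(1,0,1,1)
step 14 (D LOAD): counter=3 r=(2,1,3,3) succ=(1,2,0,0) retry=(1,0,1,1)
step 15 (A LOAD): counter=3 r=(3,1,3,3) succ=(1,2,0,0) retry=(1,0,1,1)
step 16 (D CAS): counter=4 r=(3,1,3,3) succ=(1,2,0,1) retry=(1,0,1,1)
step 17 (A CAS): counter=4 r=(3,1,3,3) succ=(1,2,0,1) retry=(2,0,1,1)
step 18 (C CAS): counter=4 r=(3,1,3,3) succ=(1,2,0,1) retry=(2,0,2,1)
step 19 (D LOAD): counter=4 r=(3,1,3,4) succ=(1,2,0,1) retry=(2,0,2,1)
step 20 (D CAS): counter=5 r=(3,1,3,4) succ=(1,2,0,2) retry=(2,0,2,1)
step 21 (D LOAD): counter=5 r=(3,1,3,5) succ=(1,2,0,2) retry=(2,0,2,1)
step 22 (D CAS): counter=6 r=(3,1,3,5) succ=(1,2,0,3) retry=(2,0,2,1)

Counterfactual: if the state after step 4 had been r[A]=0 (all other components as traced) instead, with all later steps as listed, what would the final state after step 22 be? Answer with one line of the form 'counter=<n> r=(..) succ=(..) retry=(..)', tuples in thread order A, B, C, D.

counter=6 r=(3,1,3,5) succ=(1,2,0,3) retry=(2,0,2,1)

state after step 4 := counter=1 r=(0,1,0,0) succ=(0,1,0,0) retry=(0,0,0,0)
step 5 (B CAS): counter=2 r=(0,1,0,0) succ=(0,2,0,0) retry=(0,0,0,0)
step 6 (A CAS): counter=2 r=(0,1,0,0) succ=(0,2,0,0) retry=(1,0,0,0)
step 7 (C LOAD): counter=2 r=(0,1,2,0) succ=(0,2,0,0) retry=(1,0,0,0)
step 8 (A LOAD): counter=2 r=(2,1,2,0) succ=(0,2,0,0) retry=(1,0,0,0)
step 9 (D LOAD): counter=2 r=(2,1,2,2) succ=(0,2,0,0) retry=(1,0,0,0)
step 10 (A CAS): counter=3 r=(2,1,2,2) succ=(1,2,0,0) retry=(1,0,0,0)
step 11 (D CAS): counter=3 r=(2,1,2,2) succ=(1,2,0,0) retry=(1,0,0,1)
step 12 (C CAS): counter=3 r=(2,1,2,2) succ=(1,2,0,0) retry=(1,0,1,1)
step 13 (C LOAD): counter=3 r=(2,1,3,2) succ=(1,2,0,0) retry=(1,0,1,1)
step 14 (D LOAD): counter=3 r=(2,1,3,3) succ=(1,2,0,0) retry=(1,0,1,1)
step 15 (A LOAD): counter=3 r=(3,1,3,3) succ=(1,2,0,0) retry=(1,0,1,1)
step 16 (D CAS): counter=4 r=(3,1,3,3) succ=(1,2,0,1) retry=(1,0,1,1)
step 17 (A CAS): counter=4 r=(3,1,3,3) succ=(1,2,0,1) retry=(2,0,1,1)
step 18 (C CAS): counter=4 r=(3,1,3,3) succ=(1,2,0,1) retry=(2,0,2,1)
step 19 (D LOAD): counter=4 r=(3,1,3,4) succ=(1,2,0,1) retry=(2,0,2,1)
step 20 (D CAS): counter=5 r=(3,1,3,4) succ=(1,2,0,2) retry=(2,0,2,1)
step 21 (D LOAD): counter=5 r=(3,1,3,5) succ=(1,2,0,2) retry=(2,0,2,1)
step 22 (D CAS): counter=6 r=(3,1,3,5) succ=(1,2,0,3) retry=(2,0,2,1)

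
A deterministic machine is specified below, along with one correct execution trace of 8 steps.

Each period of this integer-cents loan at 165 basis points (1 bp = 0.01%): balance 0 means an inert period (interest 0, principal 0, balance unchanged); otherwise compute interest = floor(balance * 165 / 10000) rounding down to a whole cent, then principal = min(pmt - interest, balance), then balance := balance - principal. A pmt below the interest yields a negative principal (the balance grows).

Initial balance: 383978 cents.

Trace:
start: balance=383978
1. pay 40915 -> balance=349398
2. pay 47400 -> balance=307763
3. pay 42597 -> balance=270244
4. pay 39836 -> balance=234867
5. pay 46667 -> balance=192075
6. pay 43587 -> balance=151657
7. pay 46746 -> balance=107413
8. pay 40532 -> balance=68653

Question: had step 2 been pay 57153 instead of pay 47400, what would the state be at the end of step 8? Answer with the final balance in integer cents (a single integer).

(re-executing from step 2 with the substitution; state before step 2: balance=349398)
2. pay 57153 -> balance=298010
3. pay 42597 -> balance=260330
4. pay 39836 -> balance=224789
5. pay 46667 -> balance=181831
6. pay 43587 -> balance=141244
7. pay 46746 -> balance=96828
8. pay 40532 -> balance=57893

57893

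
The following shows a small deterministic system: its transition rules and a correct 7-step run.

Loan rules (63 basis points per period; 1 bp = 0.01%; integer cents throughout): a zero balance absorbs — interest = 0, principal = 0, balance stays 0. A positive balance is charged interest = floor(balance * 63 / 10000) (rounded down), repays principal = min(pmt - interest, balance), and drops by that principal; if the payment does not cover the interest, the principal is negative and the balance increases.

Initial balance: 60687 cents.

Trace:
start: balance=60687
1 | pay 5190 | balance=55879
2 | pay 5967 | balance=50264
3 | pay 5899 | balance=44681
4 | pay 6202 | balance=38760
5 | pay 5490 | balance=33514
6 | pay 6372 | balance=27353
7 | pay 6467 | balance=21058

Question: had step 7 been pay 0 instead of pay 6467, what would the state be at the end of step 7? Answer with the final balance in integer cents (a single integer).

(re-executing from step 7 with the substitution; state before step 7: balance=27353)
7 | pay 0 | balance=27525

27525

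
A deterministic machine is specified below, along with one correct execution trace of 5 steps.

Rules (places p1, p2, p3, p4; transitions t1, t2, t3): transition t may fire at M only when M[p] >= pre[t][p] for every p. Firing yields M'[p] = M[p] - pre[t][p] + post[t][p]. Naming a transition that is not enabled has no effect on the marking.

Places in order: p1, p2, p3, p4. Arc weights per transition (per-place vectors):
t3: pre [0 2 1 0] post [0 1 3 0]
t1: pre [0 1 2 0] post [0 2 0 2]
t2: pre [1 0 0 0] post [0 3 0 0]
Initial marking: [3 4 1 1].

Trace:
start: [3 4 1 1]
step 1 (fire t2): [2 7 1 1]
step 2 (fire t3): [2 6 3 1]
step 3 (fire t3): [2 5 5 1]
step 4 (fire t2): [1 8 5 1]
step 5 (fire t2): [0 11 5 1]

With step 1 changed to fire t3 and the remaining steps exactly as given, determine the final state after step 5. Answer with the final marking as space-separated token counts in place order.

(re-executing from step 1 with the substitution; state before step 1: [3 4 1 1])
step 1 (fire t3): [3 3 3 1]
step 2 (fire t3): [3 2 5 1]
step 3 (fire t3): [3 1 7 1]
step 4 (fire t2): [2 4 7 1]
step 5 (fire t2): [1 7 7 1]

1 7 7 1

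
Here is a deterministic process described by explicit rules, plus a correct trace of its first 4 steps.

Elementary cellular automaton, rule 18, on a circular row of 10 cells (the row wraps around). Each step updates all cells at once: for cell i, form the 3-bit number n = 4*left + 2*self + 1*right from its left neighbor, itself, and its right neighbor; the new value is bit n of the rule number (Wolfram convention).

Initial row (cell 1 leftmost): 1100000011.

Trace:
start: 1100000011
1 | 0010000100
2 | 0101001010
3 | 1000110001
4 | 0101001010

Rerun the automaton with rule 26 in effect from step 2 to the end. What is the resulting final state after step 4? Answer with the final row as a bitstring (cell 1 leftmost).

0101101011

(re-executing steps 2..4 under rule 26; state before step 2: 0010000100)
2 | 0101001010
3 | 1000110001
4 | 0101101011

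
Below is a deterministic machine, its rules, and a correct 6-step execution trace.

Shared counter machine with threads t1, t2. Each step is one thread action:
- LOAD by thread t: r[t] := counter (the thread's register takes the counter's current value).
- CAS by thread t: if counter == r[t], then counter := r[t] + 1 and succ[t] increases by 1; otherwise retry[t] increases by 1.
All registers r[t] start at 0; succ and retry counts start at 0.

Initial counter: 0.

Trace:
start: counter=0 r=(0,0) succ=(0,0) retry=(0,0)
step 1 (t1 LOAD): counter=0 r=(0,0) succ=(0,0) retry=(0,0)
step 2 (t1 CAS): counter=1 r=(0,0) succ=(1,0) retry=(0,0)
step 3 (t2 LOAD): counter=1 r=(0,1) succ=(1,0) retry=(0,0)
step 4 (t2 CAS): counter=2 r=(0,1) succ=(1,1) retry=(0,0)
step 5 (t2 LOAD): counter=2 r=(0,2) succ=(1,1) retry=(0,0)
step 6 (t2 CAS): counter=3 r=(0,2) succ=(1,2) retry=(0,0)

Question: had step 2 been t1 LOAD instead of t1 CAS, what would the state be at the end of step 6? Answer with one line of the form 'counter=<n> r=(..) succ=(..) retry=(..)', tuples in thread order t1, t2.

counter=2 r=(0,1) succ=(0,2) retry=(0,0)

(re-executing from step 2 with the substitution; state before step 2: counter=0 r=(0,0) succ=(0,0) retry=(0,0))
step 2 (t1 LOAD): counter=0 r=(0,0) succ=(0,0) retry=(0,0)
step 3 (t2 LOAD): counter=0 r=(0,0) succ=(0,0) retry=(0,0)
step 4 (t2 CAS): counter=1 r=(0,0) succ=(0,1) retry=(0,0)
step 5 (t2 LOAD): counter=1 r=(0,1) succ=(0,1) retry=(0,0)
step 6 (t2 CAS): counter=2 r=(0,1) succ=(0,2) retry=(0,0)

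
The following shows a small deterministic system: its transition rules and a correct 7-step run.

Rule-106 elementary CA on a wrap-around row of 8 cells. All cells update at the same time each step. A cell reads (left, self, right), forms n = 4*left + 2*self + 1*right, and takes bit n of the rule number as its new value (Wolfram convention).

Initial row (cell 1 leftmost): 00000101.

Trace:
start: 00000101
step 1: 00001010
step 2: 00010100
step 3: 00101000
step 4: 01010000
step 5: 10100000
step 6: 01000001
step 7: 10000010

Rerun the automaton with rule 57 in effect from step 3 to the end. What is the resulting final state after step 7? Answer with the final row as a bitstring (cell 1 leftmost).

(re-executing steps 3..7 under rule 57; state before step 3: 00010100)
step 3: 11001011
step 4: 00100110
step 5: 10010101
step 6: 01001011
step 7: 10100110

10100110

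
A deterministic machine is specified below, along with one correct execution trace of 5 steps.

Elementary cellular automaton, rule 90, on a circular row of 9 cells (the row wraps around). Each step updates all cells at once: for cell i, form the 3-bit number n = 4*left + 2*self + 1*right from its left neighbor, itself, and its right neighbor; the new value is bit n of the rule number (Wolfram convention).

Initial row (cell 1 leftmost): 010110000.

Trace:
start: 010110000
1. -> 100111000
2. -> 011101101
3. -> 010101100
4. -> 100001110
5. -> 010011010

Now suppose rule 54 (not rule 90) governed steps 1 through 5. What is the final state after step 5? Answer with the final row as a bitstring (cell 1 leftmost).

(re-executing steps 1..5 under rule 54; state before step 1: 010110000)
1. -> 111001000
2. -> 000111101
3. -> 101000011
4. -> 011100100
5. -> 100011110

100011110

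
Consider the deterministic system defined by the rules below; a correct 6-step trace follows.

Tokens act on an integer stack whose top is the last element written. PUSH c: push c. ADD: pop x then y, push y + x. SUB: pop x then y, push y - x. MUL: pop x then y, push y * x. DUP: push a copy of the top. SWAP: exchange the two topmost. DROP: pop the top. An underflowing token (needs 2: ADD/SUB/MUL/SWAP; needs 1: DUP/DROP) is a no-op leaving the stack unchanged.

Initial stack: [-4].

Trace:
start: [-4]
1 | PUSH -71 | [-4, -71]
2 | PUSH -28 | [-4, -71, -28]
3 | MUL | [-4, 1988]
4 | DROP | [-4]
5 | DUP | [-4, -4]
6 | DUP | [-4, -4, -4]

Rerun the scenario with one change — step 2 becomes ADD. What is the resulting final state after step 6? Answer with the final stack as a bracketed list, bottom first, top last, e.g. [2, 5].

[]

(re-executing from step 2 with the substitution; state before step 2: [-4, -71])
2 | ADD | [-75]
3 | MUL | [-75]
4 | DROP | []
5 | DUP | []
6 | DUP | []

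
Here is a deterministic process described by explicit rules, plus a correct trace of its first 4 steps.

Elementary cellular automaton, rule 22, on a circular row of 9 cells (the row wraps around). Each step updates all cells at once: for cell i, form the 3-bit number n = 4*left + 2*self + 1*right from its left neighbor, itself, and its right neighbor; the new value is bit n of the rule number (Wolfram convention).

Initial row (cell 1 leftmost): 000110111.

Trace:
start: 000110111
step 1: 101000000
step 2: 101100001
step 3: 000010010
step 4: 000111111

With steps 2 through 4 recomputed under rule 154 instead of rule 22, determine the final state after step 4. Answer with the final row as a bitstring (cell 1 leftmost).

(re-executing steps 2..4 under rule 154; state before step 2: 101000000)
step 2: 000100001
step 3: 101010010
step 4: 000001100

000001100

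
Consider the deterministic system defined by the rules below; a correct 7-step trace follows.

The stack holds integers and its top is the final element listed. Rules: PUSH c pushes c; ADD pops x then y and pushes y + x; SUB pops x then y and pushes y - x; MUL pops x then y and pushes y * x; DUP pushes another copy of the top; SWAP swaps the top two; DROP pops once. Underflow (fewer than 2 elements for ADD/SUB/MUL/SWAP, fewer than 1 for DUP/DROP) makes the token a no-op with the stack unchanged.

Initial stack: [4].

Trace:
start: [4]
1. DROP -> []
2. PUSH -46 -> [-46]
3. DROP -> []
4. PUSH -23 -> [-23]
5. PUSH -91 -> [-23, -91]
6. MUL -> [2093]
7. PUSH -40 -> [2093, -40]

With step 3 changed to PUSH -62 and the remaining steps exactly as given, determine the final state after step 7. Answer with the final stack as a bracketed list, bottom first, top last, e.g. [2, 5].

[-46, -62, 2093, -40]

(re-executing from step 3 with the substitution; state before step 3: [-46])
3. PUSH -62 -> [-46, -62]
4. PUSH -23 -> [-46, -62, -23]
5. PUSH -91 -> [-46, -62, -23, -91]
6. MUL -> [-46, -62, 2093]
7. PUSH -40 -> [-46, -62, 2093, -40]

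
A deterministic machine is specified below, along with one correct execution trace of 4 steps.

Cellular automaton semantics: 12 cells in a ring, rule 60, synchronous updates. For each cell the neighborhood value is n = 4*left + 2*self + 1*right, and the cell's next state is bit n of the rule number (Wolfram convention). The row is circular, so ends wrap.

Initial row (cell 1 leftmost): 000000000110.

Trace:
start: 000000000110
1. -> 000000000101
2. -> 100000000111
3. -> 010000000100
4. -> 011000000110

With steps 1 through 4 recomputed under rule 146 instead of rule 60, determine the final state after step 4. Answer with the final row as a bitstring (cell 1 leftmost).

(re-executing steps 1..4 under rule 146; state before step 1: 000000000110)
1. -> 000000001001
2. -> 100000010110
3. -> 010000100000
4. -> 101001010000

101001010000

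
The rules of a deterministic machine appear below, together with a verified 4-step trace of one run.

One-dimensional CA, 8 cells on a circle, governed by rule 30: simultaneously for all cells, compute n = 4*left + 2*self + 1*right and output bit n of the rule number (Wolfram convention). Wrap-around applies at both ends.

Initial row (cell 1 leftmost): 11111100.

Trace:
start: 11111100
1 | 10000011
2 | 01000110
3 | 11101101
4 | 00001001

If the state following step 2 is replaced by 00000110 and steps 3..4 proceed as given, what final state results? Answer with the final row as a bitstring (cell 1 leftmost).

state after step 2 := 00000110
3 | 00001101
4 | 10011001

10011001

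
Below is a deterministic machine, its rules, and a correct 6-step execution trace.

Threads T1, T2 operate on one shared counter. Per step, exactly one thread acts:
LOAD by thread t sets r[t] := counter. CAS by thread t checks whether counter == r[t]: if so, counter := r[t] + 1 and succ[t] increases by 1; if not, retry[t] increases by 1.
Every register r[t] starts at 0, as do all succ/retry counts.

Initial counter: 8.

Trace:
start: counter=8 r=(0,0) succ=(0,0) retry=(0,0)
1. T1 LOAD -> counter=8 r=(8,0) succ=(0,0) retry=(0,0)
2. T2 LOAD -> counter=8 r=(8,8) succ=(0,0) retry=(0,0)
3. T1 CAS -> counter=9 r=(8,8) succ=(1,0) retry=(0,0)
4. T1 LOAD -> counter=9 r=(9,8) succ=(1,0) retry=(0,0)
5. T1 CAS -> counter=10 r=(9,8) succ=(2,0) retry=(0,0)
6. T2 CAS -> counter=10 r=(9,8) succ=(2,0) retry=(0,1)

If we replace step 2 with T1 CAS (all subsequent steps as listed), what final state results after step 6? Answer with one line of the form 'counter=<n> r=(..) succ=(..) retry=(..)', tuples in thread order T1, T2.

counter=10 r=(9,0) succ=(2,0) retry=(1,1)

(re-executing from step 2 with the substitution; state before step 2: counter=8 r=(8,0) succ=(0,0) retry=(0,0))
2. T1 CAS -> counter=9 r=(8,0) succ=(1,0) retry=(0,0)
3. T1 CAS -> counter=9 r=(8,0) succ=(1,0) retry=(1,0)
4. T1 LOAD -> counter=9 r=(9,0) succ=(1,0) retry=(1,0)
5. T1 CAS -> counter=10 r=(9,0) succ=(2,0) retry=(1,0)
6. T2 CAS -> counter=10 r=(9,0) succ=(2,0) retry=(1,1)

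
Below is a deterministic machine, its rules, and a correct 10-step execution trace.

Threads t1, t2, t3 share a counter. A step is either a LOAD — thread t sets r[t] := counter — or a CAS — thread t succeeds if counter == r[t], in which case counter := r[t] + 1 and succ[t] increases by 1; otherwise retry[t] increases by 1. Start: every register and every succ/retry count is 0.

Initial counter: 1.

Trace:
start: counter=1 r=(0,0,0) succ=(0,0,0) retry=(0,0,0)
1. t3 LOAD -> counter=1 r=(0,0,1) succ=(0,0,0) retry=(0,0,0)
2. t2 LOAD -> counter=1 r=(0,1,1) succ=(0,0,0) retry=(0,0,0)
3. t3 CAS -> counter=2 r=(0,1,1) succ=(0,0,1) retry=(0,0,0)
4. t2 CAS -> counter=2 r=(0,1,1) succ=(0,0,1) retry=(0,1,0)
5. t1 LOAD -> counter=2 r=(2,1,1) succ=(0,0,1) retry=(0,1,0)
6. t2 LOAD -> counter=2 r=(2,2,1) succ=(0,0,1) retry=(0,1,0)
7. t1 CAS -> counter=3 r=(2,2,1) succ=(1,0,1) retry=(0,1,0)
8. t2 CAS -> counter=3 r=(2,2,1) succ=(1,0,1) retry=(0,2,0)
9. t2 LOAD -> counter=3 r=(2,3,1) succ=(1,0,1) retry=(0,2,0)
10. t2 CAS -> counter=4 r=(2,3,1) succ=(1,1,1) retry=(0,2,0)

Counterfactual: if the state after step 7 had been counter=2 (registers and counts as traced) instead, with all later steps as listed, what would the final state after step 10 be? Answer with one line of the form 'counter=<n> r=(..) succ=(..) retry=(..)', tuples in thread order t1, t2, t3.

state after step 7 := counter=2 r=(2,2,1) succ=(1,0,1) retry=(0,1,0)
8. t2 CAS -> counter=3 r=(2,2,1) succ=(1,1,1) retry=(0,1,0)
9. t2 LOAD -> counter=3 r=(2,3,1) succ=(1,1,1) retry=(0,1,0)
10. t2 CAS -> counter=4 r=(2,3,1) succ=(1,2,1) retry=(0,1,0)

counter=4 r=(2,3,1) succ=(1,2,1) retry=(0,1,0)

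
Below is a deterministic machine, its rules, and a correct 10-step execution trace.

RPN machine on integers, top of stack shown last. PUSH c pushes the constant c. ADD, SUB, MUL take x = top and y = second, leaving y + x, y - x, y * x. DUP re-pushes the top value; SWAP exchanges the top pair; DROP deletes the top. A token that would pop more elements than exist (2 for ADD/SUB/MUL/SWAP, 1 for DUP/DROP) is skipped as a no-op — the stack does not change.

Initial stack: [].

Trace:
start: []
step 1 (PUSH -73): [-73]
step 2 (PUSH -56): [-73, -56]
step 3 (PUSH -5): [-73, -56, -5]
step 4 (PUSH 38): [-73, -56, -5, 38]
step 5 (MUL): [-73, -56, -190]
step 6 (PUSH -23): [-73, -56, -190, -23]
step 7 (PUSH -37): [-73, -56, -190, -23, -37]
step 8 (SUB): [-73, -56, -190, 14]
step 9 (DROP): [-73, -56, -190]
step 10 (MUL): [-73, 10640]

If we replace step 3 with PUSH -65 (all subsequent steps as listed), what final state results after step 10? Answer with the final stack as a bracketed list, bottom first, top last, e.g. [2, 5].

(re-executing from step 3 with the substitution; state before step 3: [-73, -56])
step 3 (PUSH -65): [-73, -56, -65]
step 4 (PUSH 38): [-73, -56, -65, 38]
step 5 (MUL): [-73, -56, -2470]
step 6 (PUSH -23): [-73, -56, -2470, -23]
step 7 (PUSH -37): [-73, -56, -2470, -23, -37]
step 8 (SUB): [-73, -56, -2470, 14]
step 9 (DROP): [-73, -56, -2470]
step 10 (MUL): [-73, 138320]

[-73, 138320]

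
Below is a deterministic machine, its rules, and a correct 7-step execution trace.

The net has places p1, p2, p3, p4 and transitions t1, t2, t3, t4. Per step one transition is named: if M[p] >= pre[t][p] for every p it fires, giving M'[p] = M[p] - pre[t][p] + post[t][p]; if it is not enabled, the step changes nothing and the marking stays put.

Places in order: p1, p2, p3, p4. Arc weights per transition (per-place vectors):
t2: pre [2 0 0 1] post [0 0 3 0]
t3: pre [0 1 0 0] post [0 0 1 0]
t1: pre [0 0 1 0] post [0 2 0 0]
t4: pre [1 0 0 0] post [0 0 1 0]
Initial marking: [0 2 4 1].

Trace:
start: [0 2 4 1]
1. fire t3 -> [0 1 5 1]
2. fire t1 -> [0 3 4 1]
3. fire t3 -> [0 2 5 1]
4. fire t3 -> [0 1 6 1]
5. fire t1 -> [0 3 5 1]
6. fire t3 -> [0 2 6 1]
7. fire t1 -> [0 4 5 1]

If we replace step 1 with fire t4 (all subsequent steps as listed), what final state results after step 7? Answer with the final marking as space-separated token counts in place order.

(re-executing from step 1 with the substitution; state before step 1: [0 2 4 1])
1. fire t4 -> [0 2 4 1]
2. fire t1 -> [0 4 3 1]
3. fire t3 -> [0 3 4 1]
4. fire t3 -> [0 2 5 1]
5. fire t1 -> [0 4 4 1]
6. fire t3 -> [0 3 5 1]
7. fire t1 -> [0 5 4 1]

0 5 4 1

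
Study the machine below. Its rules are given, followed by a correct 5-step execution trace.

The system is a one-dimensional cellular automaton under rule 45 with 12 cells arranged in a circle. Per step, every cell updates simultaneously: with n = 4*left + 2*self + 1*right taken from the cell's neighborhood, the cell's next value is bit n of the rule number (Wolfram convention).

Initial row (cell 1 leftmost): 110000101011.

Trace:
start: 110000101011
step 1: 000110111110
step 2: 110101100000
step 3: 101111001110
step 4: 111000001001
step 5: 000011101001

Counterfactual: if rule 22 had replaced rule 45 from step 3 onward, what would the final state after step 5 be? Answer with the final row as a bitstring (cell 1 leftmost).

(re-executing steps 3..5 under rule 22; state before step 3: 110101100000)
step 3: 000100010001
step 4: 101110111011
step 5: 000000000000

000000000000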